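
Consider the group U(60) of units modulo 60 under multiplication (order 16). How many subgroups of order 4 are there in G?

|G| = 16 and 4 | 16, so subgroups of order 4 are possible by Lagrange.
The subgroups of order 4 are: {1, 11, 19, 29}; {1, 11, 31, 41}; {1, 11, 49, 59}; {1, 13, 37, 49}; … (11 in all).
So G has 11 subgroups of order 4.

11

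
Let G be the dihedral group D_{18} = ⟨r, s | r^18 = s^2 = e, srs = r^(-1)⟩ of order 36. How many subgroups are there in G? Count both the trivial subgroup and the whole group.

|G| = 36, so by Lagrange every subgroup order divides 36. Divisors: 1, 2, 3, 4, 6, 9, 12, 18, 36.
Subgroups by order — order 1: 1; order 2: 19; order 3: 1; order 4: 9; order 6: 7; order 9: 1; order 12: 3; order 18: 3; order 36: 1.
Total: 1 + 19 + 1 + 9 + 7 + 1 + 3 + 3 + 1 = 45.

45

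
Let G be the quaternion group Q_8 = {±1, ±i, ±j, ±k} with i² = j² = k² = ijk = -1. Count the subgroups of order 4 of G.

3

|G| = 8 and 4 | 8, so subgroups of order 4 are possible by Lagrange.
The subgroups of order 4 are: {1, -1, i, -i}; {1, -1, j, -j}; {1, -1, k, -k}.
So G has 3 subgroups of order 4.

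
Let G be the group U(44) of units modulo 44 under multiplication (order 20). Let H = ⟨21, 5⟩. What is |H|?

10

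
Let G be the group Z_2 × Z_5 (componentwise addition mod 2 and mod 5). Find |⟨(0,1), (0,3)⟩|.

5

|⟨(0,1)⟩| = 5 and |⟨(0,3)⟩| = 5, so |H| is a multiple of lcm(5, 5) = 5 and divides |G| = 10.
Closing under the operation: H = {(0,0), (0,1), (0,2), (0,3), (0,4)}, so |H| = 5.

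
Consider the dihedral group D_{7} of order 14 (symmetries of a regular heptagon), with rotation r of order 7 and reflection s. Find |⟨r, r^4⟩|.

7

|⟨r⟩| = 7 and |⟨r^4⟩| = 7, so |H| is a multiple of lcm(7, 7) = 7 and divides |G| = 14.
Closing under the operation: H = {e, r, r^2, r^3, r^4, r^5, r^6}, so |H| = 7.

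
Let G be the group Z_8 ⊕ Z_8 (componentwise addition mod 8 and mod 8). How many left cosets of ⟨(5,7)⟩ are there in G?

8

|⟨(5,7)⟩| = 8 and |G| = 64.
By Lagrange, [G : H] = |G|/|H| = 64/8 = 8.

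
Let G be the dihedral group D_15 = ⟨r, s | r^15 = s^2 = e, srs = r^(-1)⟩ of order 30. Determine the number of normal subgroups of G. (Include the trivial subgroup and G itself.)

G has 28 subgroups. Checking conjugation-invariance by order — order 1: 1/1 normal; order 2: 0/15 normal; order 3: 1/1 normal; order 5: 1/1 normal; order 6: 0/5 normal; order 10: 0/3 normal; order 15: 1/1 normal; order 30: 1/1 normal.
Total normal subgroups: 5.

5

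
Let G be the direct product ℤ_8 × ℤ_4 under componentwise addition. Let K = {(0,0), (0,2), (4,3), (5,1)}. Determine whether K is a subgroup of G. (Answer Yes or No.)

No

(4,3) ∈ K but its inverse (4,1) ∉ K, so K is not a subgroup.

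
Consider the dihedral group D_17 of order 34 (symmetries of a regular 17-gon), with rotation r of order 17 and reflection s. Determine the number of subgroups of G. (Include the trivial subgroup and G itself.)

20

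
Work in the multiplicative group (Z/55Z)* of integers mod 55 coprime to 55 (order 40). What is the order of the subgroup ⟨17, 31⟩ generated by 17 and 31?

20

|⟨17⟩| = 20 and |⟨31⟩| = 5, so |H| is a multiple of lcm(20, 5) = 20 and divides |G| = 40.
Closing under the operation: H = {1, 2, 4, 7, 8, 9, 13, 14, 16, 17, 18, 26, 28, 31, 32, 34, 36, 43, 49, 52}, so |H| = 20.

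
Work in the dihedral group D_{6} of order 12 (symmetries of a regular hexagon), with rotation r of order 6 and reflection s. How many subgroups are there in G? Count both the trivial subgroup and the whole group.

|G| = 12, so by Lagrange every subgroup order divides 12. Divisors: 1, 2, 3, 4, 6, 12.
Subgroups by order — order 1: 1; order 2: 7; order 3: 1; order 4: 3; order 6: 3; order 12: 1.
Total: 1 + 7 + 1 + 3 + 3 + 1 = 16.

16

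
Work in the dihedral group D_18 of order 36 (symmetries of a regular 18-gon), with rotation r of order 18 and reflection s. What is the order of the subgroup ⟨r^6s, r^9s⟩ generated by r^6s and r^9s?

|⟨r^6s⟩| = 2 and |⟨r^9s⟩| = 2, so |H| is a multiple of lcm(2, 2) = 2 and divides |G| = 36.
Closing under the operation: H = {e, r^3, r^6, r^9, r^12, r^15, s, r^3s, r^6s, r^9s, r^12s, r^15s}, so |H| = 12.

12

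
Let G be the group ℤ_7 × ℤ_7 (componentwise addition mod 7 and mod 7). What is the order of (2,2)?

7

The order of (2,2) in Z_7 × Z_7 is lcm(ord(2) in Z_7, ord(2) in Z_7).
ord(2) = 7 and ord(2) = 7, so |⟨(2,2)⟩| = lcm(7, 7) = 7.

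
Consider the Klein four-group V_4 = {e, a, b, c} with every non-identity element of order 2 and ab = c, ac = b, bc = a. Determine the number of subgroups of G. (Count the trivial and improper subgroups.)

|G| = 4, so by Lagrange every subgroup order divides 4. Divisors: 1, 2, 4.
Subgroups by order — order 1: 1; order 2: 3; order 4: 1.
Total: 1 + 3 + 1 = 5.

5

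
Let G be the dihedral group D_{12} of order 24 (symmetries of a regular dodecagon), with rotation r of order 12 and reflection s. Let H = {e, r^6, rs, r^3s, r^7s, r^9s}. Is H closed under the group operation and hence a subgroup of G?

No

Closure fails: r^7s · r^3s = r^4 ∉ H. So H is not a subgroup.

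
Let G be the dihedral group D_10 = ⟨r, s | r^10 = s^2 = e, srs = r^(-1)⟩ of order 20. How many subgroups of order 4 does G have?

|G| = 20 and 4 | 20, so subgroups of order 4 are possible by Lagrange.
The subgroups of order 4 are: {e, r^5, r^2s, r^7s}; {e, r^5, r^3s, r^8s}; {e, r^5, r^4s, r^9s}; {e, r^5, s, r^5s}; … (5 in all).
So G has 5 subgroups of order 4.

5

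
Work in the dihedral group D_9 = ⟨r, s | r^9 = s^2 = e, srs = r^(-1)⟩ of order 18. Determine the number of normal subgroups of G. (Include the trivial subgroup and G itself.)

4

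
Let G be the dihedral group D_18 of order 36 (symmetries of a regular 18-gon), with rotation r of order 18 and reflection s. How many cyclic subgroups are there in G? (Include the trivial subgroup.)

Group the elements of G by the cyclic subgroup they generate; each cyclic subgroup of order d accounts for φ(d) elements.
Cyclic subgroups by order — order 1: 1; order 2: 19; order 3: 1; order 6: 1; order 9: 1; order 18: 1.
Total: 24.

24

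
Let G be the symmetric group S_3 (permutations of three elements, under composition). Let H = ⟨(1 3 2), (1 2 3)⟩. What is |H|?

|⟨(1 3 2)⟩| = 3 and |⟨(1 2 3)⟩| = 3, so |H| is a multiple of lcm(3, 3) = 3 and divides |G| = 6.
Closing under the operation: H = {e, (1 2 3), (1 3 2)}, so |H| = 3.

3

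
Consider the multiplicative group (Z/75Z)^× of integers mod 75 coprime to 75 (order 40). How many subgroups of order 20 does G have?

|G| = 40 and 20 | 40, so subgroups of order 20 are possible by Lagrange.
The subgroups of order 20 are: {1, 4, 11, 14, 16, 19, 26, 29, 31, 34, 41, 44, 46, 49, 56, 59, 61, 64, 71, 74}; {1, 4, 7, 13, 16, 19, 22, 28, 31, 34, 37, 43, 46, 49, 52, 58, 61, 64, 67, 73}; {1, 2, 4, 8, 16, 17, 19, 23, 31, 32, 34, 38, 46, 47, 49, 53, 61, 62, 64, 68}.
So G has 3 subgroups of order 20.

3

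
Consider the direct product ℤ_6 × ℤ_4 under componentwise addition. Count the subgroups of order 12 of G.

3

|G| = 24 and 12 | 24, so subgroups of order 12 are possible by Lagrange.
The subgroups of order 12 are: {(0,0), (0,1), (0,2), (0,3), (2,0), (2,1), (2,2), (2,3), (4,0), (4,1), (4,2), (4,3)}; {(0,0), (0,2), (1,0), (1,2), (2,0), (2,2), (3,0), (3,2), (4,0), (4,2), (5,0), (5,2)}; {(0,0), (0,2), (1,1), (1,3), (2,0), (2,2), (3,1), (3,3), (4,0), (4,2), (5,1), (5,3)}.
So G has 3 subgroups of order 12.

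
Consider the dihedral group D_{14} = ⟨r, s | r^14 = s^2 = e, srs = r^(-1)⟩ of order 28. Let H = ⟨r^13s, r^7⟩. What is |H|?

4

|⟨r^13s⟩| = 2 and |⟨r^7⟩| = 2, so |H| is a multiple of lcm(2, 2) = 2 and divides |G| = 28.
Closing under the operation: H = {e, r^7, r^6s, r^13s}, so |H| = 4.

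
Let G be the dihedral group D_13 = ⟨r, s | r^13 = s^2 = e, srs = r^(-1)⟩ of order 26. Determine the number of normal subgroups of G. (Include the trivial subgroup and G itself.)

G has 16 subgroups. Checking conjugation-invariance by order — order 1: 1/1 normal; order 2: 0/13 normal; order 13: 1/1 normal; order 26: 1/1 normal.
Total normal subgroups: 3.

3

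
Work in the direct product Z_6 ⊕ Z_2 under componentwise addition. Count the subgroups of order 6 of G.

3

|G| = 12 and 6 | 12, so subgroups of order 6 are possible by Lagrange.
The subgroups of order 6 are: {(0,0), (0,1), (2,0), (2,1), (4,0), (4,1)}; {(0,0), (1,0), (2,0), (3,0), (4,0), (5,0)}; {(0,0), (1,1), (2,0), (3,1), (4,0), (5,1)}.
So G has 3 subgroups of order 6.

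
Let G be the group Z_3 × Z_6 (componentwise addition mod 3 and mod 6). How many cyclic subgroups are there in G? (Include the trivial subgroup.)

10

Each element a generates a cyclic subgroup ⟨a⟩; distinct elements may generate the same one (a cyclic group of order d has φ(d) generators).
Cyclic subgroups by order — order 1: 1; order 2: 1; order 3: 4; order 6: 4.
Total: 10.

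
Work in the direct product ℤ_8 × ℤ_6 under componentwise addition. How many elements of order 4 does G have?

4

An element (a,b) has order lcm(ord(a), ord(b)); count pairs with lcm equal to 4.
Enumerating gives 4 such elements.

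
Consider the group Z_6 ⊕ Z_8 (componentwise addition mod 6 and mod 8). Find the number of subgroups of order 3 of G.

1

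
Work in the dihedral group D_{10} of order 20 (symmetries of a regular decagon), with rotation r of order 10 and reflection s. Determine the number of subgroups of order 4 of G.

5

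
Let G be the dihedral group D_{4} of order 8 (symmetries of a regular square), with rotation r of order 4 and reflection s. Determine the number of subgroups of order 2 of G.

|G| = 8 and 2 | 8, so subgroups of order 2 are possible by Lagrange.
The subgroups of order 2 are: {e, r^2}; {e, r^2s}; {e, r^3s}; {e, rs}; … (5 in all).
So G has 5 subgroups of order 2.

5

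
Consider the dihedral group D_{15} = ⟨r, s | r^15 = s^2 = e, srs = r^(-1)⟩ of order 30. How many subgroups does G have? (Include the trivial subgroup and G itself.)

|G| = 30, so by Lagrange every subgroup order divides 30. Divisors: 1, 2, 3, 5, 6, 10, 15, 30.
Subgroups by order — order 1: 1; order 2: 15; order 3: 1; order 5: 1; order 6: 5; order 10: 3; order 15: 1; order 30: 1.
Total: 1 + 15 + 1 + 1 + 5 + 3 + 1 + 1 = 28.

28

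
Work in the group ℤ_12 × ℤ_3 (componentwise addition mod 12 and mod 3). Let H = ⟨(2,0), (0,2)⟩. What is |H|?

18

|⟨(2,0)⟩| = 6 and |⟨(0,2)⟩| = 3, so |H| is a multiple of lcm(6, 3) = 6 and divides |G| = 36.
Closing under the operation: H = {(0,0), (0,1), (0,2), (2,0), (2,1), (2,2), (4,0), (4,1), (4,2), (6,0), (6,1), (6,2), (8,0), (8,1), (8,2), (10,0), (10,1), (10,2)}, so |H| = 18.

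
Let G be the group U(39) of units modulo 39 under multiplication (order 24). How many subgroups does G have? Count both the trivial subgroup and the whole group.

16

|G| = 24, so by Lagrange every subgroup order divides 24. Divisors: 1, 2, 3, 4, 6, 8, 12, 24.
Subgroups by order — order 1: 1; order 2: 3; order 3: 1; order 4: 3; order 6: 3; order 8: 1; order 12: 3; order 24: 1.
Total: 1 + 3 + 1 + 3 + 3 + 1 + 3 + 1 = 16.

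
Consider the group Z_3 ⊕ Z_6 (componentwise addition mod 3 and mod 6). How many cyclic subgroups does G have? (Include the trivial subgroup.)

A cyclic subgroup of order d is generated by each of its φ(d) elements of order d, so the cyclic subgroups of order d number (#elements of order d)/φ(d).
Cyclic subgroups by order — order 1: 1; order 2: 1; order 3: 4; order 6: 4.
Total: 10.

10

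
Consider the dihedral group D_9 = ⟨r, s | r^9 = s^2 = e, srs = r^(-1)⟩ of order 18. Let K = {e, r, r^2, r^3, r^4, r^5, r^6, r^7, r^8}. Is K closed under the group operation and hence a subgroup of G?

Yes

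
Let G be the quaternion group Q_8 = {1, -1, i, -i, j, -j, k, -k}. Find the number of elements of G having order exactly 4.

6

The elements of order 4 are: i, -i, j, -j, k, -k.
That's 6.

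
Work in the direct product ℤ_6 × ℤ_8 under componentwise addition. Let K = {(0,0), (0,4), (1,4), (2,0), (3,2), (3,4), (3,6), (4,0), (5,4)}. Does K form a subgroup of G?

No

|K| = 9 does not divide |G| = 48, so by Lagrange K is not a subgroup.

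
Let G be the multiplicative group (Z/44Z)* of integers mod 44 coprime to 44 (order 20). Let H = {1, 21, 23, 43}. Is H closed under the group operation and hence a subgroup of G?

Yes

|H| = 4 divides |G| = 20, consistent with Lagrange.
H contains the identity, every element's inverse is in H, and H is closed under ·: it is a subgroup.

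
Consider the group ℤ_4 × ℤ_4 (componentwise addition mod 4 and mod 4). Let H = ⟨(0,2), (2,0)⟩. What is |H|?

|⟨(0,2)⟩| = 2 and |⟨(2,0)⟩| = 2, so |H| is a multiple of lcm(2, 2) = 2 and divides |G| = 16.
Closing under the operation: H = {(0,0), (0,2), (2,0), (2,2)}, so |H| = 4.

4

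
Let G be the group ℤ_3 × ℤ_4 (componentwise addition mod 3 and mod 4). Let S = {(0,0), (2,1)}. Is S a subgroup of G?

(2,1) ∈ S but its inverse (1,3) ∉ S, so S is not a subgroup.

No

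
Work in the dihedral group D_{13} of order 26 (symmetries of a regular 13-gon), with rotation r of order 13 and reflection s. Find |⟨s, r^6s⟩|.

|⟨s⟩| = 2 and |⟨r^6s⟩| = 2, so |H| is a multiple of lcm(2, 2) = 2 and divides |G| = 26.
Closing {s, r^6s} under the group operation gives all of G, so |H| = 26.

26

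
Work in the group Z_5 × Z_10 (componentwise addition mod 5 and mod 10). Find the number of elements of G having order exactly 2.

1

An element (a,b) has order lcm(ord(a), ord(b)); count pairs with lcm equal to 2.
Enumerating gives 1 such elements.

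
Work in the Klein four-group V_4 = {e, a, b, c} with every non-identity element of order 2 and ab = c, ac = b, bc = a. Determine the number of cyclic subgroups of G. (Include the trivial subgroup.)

Each element a generates a cyclic subgroup ⟨a⟩; distinct elements may generate the same one (a cyclic group of order d has φ(d) generators).
Cyclic subgroups by order — order 1: 1; order 2: 3.
Total: 4.

4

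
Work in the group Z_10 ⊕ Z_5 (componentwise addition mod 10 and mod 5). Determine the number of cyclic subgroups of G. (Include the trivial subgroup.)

14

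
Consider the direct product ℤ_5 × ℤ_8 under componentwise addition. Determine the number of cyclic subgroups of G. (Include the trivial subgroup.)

Group the elements of G by the cyclic subgroup they generate; each cyclic subgroup of order d accounts for φ(d) elements.
Cyclic subgroups by order — order 1: 1; order 2: 1; order 4: 1; order 5: 1; order 8: 1; order 10: 1; order 20: 1; order 40: 1.
Total: 8.

8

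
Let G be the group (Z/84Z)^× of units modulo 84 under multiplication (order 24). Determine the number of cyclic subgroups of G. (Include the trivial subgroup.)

16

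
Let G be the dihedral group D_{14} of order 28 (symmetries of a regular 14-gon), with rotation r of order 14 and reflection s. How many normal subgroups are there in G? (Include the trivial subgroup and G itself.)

G has 28 subgroups. Checking conjugation-invariance by order — order 1: 1/1 normal; order 2: 1/15 normal; order 4: 0/7 normal; order 7: 1/1 normal; order 14: 3/3 normal; order 28: 1/1 normal.
Total normal subgroups: 7.

7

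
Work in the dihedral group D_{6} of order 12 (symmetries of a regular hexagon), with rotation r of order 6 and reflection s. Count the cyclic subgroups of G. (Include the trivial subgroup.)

Each element a generates a cyclic subgroup ⟨a⟩; distinct elements may generate the same one (a cyclic group of order d has φ(d) generators).
Cyclic subgroups by order — order 1: 1; order 2: 7; order 3: 1; order 6: 1.
Total: 10.

10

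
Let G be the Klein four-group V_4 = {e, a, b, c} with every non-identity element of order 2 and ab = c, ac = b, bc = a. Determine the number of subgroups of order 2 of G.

|G| = 4 and 2 | 4, so subgroups of order 2 are possible by Lagrange.
The subgroups of order 2 are: {e, a}; {e, b}; {e, c}.
So G has 3 subgroups of order 2.

3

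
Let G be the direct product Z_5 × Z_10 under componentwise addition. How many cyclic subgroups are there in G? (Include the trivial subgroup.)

14

Group the elements of G by the cyclic subgroup they generate; each cyclic subgroup of order d accounts for φ(d) elements.
Cyclic subgroups by order — order 1: 1; order 2: 1; order 5: 6; order 10: 6.
Total: 14.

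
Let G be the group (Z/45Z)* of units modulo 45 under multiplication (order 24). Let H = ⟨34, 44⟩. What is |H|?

12

|⟨34⟩| = 6 and |⟨44⟩| = 2, so |H| is a multiple of lcm(6, 2) = 6 and divides |G| = 24.
Closing under the operation: H = {1, 4, 11, 14, 16, 19, 26, 29, 31, 34, 41, 44}, so |H| = 12.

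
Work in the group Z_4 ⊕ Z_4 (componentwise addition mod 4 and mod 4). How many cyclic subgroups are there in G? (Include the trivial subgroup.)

A cyclic subgroup of order d is generated by each of its φ(d) elements of order d, so the cyclic subgroups of order d number (#elements of order d)/φ(d).
Cyclic subgroups by order — order 1: 1; order 2: 3; order 4: 6.
Total: 10.

10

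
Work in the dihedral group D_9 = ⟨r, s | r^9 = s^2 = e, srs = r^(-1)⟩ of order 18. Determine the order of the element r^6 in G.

3

Computing powers of r^6: the smallest k with (r^6)^k = e is k = 3.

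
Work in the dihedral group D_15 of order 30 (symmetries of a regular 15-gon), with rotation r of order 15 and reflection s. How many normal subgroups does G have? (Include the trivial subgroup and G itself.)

G has 28 subgroups. Checking conjugation-invariance by order — order 1: 1/1 normal; order 2: 0/15 normal; order 3: 1/1 normal; order 5: 1/1 normal; order 6: 0/5 normal; order 10: 0/3 normal; order 15: 1/1 normal; order 30: 1/1 normal.
Total normal subgroups: 5.

5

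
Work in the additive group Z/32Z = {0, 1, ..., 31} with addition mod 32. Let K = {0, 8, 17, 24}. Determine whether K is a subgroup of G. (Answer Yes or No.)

17 ∈ K but its inverse 15 ∉ K, so K is not a subgroup.

No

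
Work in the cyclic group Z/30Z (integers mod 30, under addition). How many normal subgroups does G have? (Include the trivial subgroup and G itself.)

G is abelian, so every subgroup is normal.
G has 8 subgroups in total, hence 8 normal subgroups.

8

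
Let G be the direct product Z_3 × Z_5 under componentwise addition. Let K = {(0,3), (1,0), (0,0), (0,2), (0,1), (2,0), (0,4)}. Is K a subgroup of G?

|K| = 7 does not divide |G| = 15, so by Lagrange K is not a subgroup.

No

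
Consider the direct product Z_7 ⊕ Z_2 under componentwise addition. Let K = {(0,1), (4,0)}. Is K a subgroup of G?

No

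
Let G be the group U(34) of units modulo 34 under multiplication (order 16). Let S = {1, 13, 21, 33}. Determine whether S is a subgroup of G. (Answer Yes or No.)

Yes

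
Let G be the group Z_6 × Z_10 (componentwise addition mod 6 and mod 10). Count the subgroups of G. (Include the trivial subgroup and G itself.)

20

|G| = 60, so by Lagrange every subgroup order divides 60. Divisors: 1, 2, 3, 4, 5, 6, 10, 12, 15, 20, 30, 60.
Subgroups by order — order 1: 1; order 2: 3; order 3: 1; order 4: 1; order 5: 1; order 6: 3; order 10: 3; order 12: 1; order 15: 1; order 20: 1; order 30: 3; order 60: 1.
Total: 1 + 3 + 1 + 1 + 1 + 3 + 3 + 1 + 1 + 1 + 3 + 1 = 20.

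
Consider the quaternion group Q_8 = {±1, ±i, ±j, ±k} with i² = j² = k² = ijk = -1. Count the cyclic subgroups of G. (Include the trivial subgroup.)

Each element a generates a cyclic subgroup ⟨a⟩; distinct elements may generate the same one (a cyclic group of order d has φ(d) generators).
Cyclic subgroups by order — order 1: 1; order 2: 1; order 4: 3.
Total: 5.

5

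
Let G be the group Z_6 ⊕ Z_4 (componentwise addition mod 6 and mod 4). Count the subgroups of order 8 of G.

|G| = 24 and 8 | 24, so subgroups of order 8 are possible by Lagrange.
The subgroups of order 8 are: {(0,0), (0,1), (0,2), (0,3), (3,0), (3,1), (3,2), (3,3)}.
So G has 1 subgroup of order 8.

1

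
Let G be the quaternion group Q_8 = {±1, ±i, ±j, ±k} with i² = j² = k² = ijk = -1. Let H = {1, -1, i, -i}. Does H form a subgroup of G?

|H| = 4 divides |G| = 8, consistent with Lagrange.
H contains the identity, every element's inverse is in H, and H is closed under ·: it is a subgroup.
In fact H = ⟨-i⟩.

Yes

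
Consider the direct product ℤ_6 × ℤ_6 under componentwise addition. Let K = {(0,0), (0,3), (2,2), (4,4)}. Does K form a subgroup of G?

No

Closure fails: (4,4) + (0,3) = (4,1) ∉ K. So K is not a subgroup.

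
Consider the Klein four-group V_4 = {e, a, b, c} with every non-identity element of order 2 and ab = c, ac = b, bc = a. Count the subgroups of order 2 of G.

|G| = 4 and 2 | 4, so subgroups of order 2 are possible by Lagrange.
The subgroups of order 2 are: {e, a}; {e, b}; {e, c}.
So G has 3 subgroups of order 2.

3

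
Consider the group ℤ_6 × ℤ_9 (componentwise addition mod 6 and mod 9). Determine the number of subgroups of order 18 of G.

4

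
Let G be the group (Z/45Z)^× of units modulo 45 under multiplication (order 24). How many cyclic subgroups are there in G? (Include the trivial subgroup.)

A cyclic subgroup of order d is generated by each of its φ(d) elements of order d, so the cyclic subgroups of order d number (#elements of order d)/φ(d).
Cyclic subgroups by order — order 1: 1; order 2: 3; order 3: 1; order 4: 2; order 6: 3; order 12: 2.
Total: 12.

12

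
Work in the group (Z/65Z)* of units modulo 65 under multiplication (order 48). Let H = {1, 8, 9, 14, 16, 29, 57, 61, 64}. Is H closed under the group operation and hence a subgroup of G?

|H| = 9 does not divide |G| = 48, so by Lagrange H is not a subgroup.

No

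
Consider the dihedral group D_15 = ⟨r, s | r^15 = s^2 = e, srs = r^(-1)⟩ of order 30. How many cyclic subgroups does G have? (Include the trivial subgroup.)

Group the elements of G by the cyclic subgroup they generate; each cyclic subgroup of order d accounts for φ(d) elements.
Cyclic subgroups by order — order 1: 1; order 2: 15; order 3: 1; order 5: 1; order 15: 1.
Total: 19.

19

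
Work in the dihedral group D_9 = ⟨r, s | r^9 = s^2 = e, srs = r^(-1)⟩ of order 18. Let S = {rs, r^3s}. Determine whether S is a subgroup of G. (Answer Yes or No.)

The identity e ∉ S, so S is not a subgroup.

No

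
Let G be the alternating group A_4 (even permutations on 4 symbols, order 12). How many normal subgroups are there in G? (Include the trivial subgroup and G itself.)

3

G has 10 subgroups. Checking conjugation-invariance by order — order 1: 1/1 normal; order 2: 0/3 normal; order 3: 0/4 normal; order 4: 1/1 normal; order 12: 1/1 normal.
Total normal subgroups: 3.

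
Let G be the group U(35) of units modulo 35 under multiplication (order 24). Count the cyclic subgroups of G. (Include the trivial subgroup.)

Group the elements of G by the cyclic subgroup they generate; each cyclic subgroup of order d accounts for φ(d) elements.
Cyclic subgroups by order — order 1: 1; order 2: 3; order 3: 1; order 4: 2; order 6: 3; order 12: 2.
Total: 12.

12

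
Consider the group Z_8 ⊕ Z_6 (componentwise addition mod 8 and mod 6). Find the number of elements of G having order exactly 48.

0

An element (a,b) has order lcm(ord(a), ord(b)); count pairs with lcm equal to 48.
Enumerating gives 0 such elements.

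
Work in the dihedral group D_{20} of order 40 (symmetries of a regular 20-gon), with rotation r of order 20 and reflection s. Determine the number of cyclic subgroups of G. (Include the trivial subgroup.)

Each element a generates a cyclic subgroup ⟨a⟩; distinct elements may generate the same one (a cyclic group of order d has φ(d) generators).
Cyclic subgroups by order — order 1: 1; order 2: 21; order 4: 1; order 5: 1; order 10: 1; order 20: 1.
Total: 26.

26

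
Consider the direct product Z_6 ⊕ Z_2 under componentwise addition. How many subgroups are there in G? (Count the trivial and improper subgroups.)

|G| = 12, so by Lagrange every subgroup order divides 12. Divisors: 1, 2, 3, 4, 6, 12.
Subgroups by order — order 1: 1; order 2: 3; order 3: 1; order 4: 1; order 6: 3; order 12: 1.
Total: 1 + 3 + 1 + 1 + 3 + 1 = 10.

10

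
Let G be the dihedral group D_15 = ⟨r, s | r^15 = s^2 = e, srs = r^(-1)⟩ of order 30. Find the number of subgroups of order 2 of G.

|G| = 30 and 2 | 30, so subgroups of order 2 are possible by Lagrange.
The subgroups of order 2 are: {e, r^10s}; {e, r^11s}; {e, r^12s}; {e, r^13s}; … (15 in all).
So G has 15 subgroups of order 2.

15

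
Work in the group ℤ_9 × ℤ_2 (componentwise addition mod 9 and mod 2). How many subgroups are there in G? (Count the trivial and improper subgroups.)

|G| = 18, so by Lagrange every subgroup order divides 18. Divisors: 1, 2, 3, 6, 9, 18.
Subgroups by order — order 1: 1; order 2: 1; order 3: 1; order 6: 1; order 9: 1; order 18: 1.
Total: 1 + 1 + 1 + 1 + 1 + 1 = 6.

6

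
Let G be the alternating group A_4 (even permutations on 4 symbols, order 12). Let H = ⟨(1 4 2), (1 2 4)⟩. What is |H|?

3

|⟨(1 4 2)⟩| = 3 and |⟨(1 2 4)⟩| = 3, so |H| is a multiple of lcm(3, 3) = 3 and divides |G| = 12.
Closing under the operation: H = {e, (1 2 4), (1 4 2)}, so |H| = 3.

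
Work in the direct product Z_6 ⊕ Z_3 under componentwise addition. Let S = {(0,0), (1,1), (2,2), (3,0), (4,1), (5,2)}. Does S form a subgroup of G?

|S| = 6 divides |G| = 18, consistent with Lagrange.
S contains the identity, every element's inverse is in S, and S is closed under +: it is a subgroup.
In fact S = ⟨(5,2)⟩.

Yes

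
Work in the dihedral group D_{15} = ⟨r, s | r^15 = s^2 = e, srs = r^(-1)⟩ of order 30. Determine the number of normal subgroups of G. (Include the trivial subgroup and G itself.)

G has 28 subgroups. Checking conjugation-invariance by order — order 1: 1/1 normal; order 2: 0/15 normal; order 3: 1/1 normal; order 5: 1/1 normal; order 6: 0/5 normal; order 10: 0/3 normal; order 15: 1/1 normal; order 30: 1/1 normal.
Total normal subgroups: 5.

5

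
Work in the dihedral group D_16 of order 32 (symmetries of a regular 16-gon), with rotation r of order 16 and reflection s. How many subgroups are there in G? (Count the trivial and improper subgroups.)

|G| = 32, so by Lagrange every subgroup order divides 32. Divisors: 1, 2, 4, 8, 16, 32.
Subgroups by order — order 1: 1; order 2: 17; order 4: 9; order 8: 5; order 16: 3; order 32: 1.
Total: 1 + 17 + 9 + 5 + 3 + 1 = 36.

36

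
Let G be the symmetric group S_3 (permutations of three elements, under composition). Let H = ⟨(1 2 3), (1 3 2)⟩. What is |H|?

|⟨(1 2 3)⟩| = 3 and |⟨(1 3 2)⟩| = 3, so |H| is a multiple of lcm(3, 3) = 3 and divides |G| = 6.
Closing under the operation: H = {e, (1 2 3), (1 3 2)}, so |H| = 3.

3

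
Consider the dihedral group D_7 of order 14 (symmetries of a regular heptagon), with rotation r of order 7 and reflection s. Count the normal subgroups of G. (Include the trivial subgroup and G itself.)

3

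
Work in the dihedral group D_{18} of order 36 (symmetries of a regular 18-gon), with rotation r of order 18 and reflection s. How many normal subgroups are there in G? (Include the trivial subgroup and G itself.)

9

G has 45 subgroups. Checking conjugation-invariance by order — order 1: 1/1 normal; order 2: 1/19 normal; order 3: 1/1 normal; order 4: 0/9 normal; order 6: 1/7 normal; order 9: 1/1 normal; order 12: 0/3 normal; order 18: 3/3 normal; order 36: 1/1 normal.
Total normal subgroups: 9.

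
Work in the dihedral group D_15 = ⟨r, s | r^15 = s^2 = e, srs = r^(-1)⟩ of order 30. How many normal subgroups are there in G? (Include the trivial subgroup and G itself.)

5

G has 28 subgroups. Checking conjugation-invariance by order — order 1: 1/1 normal; order 2: 0/15 normal; order 3: 1/1 normal; order 5: 1/1 normal; order 6: 0/5 normal; order 10: 0/3 normal; order 15: 1/1 normal; order 30: 1/1 normal.
Total normal subgroups: 5.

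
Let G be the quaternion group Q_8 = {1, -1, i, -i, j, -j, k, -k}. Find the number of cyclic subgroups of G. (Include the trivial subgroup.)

Each element a generates a cyclic subgroup ⟨a⟩; distinct elements may generate the same one (a cyclic group of order d has φ(d) generators).
Cyclic subgroups by order — order 1: 1; order 2: 1; order 4: 3.
Total: 5.

5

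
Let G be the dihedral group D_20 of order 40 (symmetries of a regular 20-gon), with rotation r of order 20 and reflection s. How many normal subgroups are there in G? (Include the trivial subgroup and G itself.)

G has 48 subgroups. Checking conjugation-invariance by order — order 1: 1/1 normal; order 2: 1/21 normal; order 4: 1/11 normal; order 5: 1/1 normal; order 8: 0/5 normal; order 10: 1/5 normal; order 20: 3/3 normal; order 40: 1/1 normal.
Total normal subgroups: 9.

9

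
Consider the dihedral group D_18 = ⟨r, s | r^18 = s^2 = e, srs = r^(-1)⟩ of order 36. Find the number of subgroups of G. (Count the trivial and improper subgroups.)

|G| = 36, so by Lagrange every subgroup order divides 36. Divisors: 1, 2, 3, 4, 6, 9, 12, 18, 36.
Subgroups by order — order 1: 1; order 2: 19; order 3: 1; order 4: 9; order 6: 7; order 9: 1; order 12: 3; order 18: 3; order 36: 1.
Total: 1 + 19 + 1 + 9 + 7 + 1 + 3 + 3 + 1 = 45.

45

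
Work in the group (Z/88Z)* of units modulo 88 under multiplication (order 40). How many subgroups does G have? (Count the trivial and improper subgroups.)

32

|G| = 40, so by Lagrange every subgroup order divides 40. Divisors: 1, 2, 4, 5, 8, 10, 20, 40.
Subgroups by order — order 1: 1; order 2: 7; order 4: 7; order 5: 1; order 8: 1; order 10: 7; order 20: 7; order 40: 1.
Total: 1 + 7 + 7 + 1 + 1 + 7 + 7 + 1 = 32.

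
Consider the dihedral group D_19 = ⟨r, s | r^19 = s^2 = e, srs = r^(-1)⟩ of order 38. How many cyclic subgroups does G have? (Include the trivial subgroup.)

21

A cyclic subgroup of order d is generated by each of its φ(d) elements of order d, so the cyclic subgroups of order d number (#elements of order d)/φ(d).
Cyclic subgroups by order — order 1: 1; order 2: 19; order 19: 1.
Total: 21.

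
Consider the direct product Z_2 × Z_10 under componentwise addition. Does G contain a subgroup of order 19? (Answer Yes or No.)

No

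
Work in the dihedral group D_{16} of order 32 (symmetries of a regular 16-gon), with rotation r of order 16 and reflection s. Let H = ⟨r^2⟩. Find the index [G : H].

|⟨r^2⟩| = 8 and |G| = 32.
By Lagrange, [G : H] = |G|/|H| = 32/8 = 4.

4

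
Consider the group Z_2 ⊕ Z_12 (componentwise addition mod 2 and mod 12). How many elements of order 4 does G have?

An element (a,b) has order lcm(ord(a), ord(b)); count pairs with lcm equal to 4.
Enumerating gives 4 such elements.

4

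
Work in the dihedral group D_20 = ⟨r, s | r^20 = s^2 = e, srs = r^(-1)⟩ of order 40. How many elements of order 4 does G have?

The elements of order 4 are: r^5, r^15.
That's 2.

2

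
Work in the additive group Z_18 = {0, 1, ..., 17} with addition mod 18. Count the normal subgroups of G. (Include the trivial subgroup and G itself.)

6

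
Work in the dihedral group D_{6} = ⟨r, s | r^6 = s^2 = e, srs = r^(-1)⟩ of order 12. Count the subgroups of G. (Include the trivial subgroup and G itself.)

16

|G| = 12, so by Lagrange every subgroup order divides 12. Divisors: 1, 2, 3, 4, 6, 12.
Subgroups by order — order 1: 1; order 2: 7; order 3: 1; order 4: 3; order 6: 3; order 12: 1.
Total: 1 + 7 + 1 + 3 + 3 + 1 = 16.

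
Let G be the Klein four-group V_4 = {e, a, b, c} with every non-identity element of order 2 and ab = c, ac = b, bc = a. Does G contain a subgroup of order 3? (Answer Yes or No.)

No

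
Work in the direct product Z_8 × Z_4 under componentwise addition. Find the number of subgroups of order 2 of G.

|G| = 32 and 2 | 32, so subgroups of order 2 are possible by Lagrange.
The subgroups of order 2 are: {(0,0), (0,2)}; {(0,0), (4,0)}; {(0,0), (4,2)}.
So G has 3 subgroups of order 2.

3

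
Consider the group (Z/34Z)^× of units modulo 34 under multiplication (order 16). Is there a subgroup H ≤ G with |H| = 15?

No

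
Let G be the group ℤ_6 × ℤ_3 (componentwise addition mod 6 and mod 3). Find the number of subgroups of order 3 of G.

|G| = 18 and 3 | 18, so subgroups of order 3 are possible by Lagrange.
The subgroups of order 3 are: {(0,0), (0,1), (0,2)}; {(0,0), (2,0), (4,0)}; {(0,0), (2,1), (4,2)}; {(0,0), (2,2), (4,1)}.
So G has 4 subgroups of order 3.

4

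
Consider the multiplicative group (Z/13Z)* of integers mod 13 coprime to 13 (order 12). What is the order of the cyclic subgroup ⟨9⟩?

3

Compute successive powers of 9 mod 13: 9, 3, 1; 9^3 ≡ 1 (mod 13).
So |⟨9⟩| = 3.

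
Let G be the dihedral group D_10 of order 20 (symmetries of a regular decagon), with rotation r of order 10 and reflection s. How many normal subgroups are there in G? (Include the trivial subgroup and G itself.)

7

G has 22 subgroups. Checking conjugation-invariance by order — order 1: 1/1 normal; order 2: 1/11 normal; order 4: 0/5 normal; order 5: 1/1 normal; order 10: 3/3 normal; order 20: 1/1 normal.
Total normal subgroups: 7.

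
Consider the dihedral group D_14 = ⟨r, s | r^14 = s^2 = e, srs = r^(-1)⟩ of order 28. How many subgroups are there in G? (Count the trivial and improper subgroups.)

|G| = 28, so by Lagrange every subgroup order divides 28. Divisors: 1, 2, 4, 7, 14, 28.
Subgroups by order — order 1: 1; order 2: 15; order 4: 7; order 7: 1; order 14: 3; order 28: 1.
Total: 1 + 15 + 7 + 1 + 3 + 1 = 28.

28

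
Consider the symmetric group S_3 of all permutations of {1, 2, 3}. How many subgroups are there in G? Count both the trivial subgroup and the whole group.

6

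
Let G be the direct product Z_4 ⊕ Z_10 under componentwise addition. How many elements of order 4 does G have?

4

An element (a,b) has order lcm(ord(a), ord(b)); count pairs with lcm equal to 4.
Enumerating gives 4 such elements.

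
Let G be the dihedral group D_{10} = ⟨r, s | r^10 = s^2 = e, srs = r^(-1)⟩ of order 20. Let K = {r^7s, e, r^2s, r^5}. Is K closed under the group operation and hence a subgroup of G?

|K| = 4 divides |G| = 20, consistent with Lagrange.
K contains the identity, every element's inverse is in K, and K is closed under ·: it is a subgroup.

Yes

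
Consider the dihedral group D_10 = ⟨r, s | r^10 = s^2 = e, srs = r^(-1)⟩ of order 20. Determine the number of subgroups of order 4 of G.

5

|G| = 20 and 4 | 20, so subgroups of order 4 are possible by Lagrange.
The subgroups of order 4 are: {e, r^5, r^2s, r^7s}; {e, r^5, r^3s, r^8s}; {e, r^5, r^4s, r^9s}; {e, r^5, s, r^5s}; … (5 in all).
So G has 5 subgroups of order 4.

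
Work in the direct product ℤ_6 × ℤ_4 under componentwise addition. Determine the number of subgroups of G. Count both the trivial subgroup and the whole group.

16

|G| = 24, so by Lagrange every subgroup order divides 24. Divisors: 1, 2, 3, 4, 6, 8, 12, 24.
Subgroups by order — order 1: 1; order 2: 3; order 3: 1; order 4: 3; order 6: 3; order 8: 1; order 12: 3; order 24: 1.
Total: 1 + 3 + 1 + 3 + 3 + 1 + 3 + 1 = 16.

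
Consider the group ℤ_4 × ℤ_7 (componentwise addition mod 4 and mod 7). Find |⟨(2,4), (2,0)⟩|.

|⟨(2,4)⟩| = 14 and |⟨(2,0)⟩| = 2, so |H| is a multiple of lcm(14, 2) = 14 and divides |G| = 28.
Closing under the operation: H = {(0,0), (0,1), (0,2), (0,3), (0,4), (0,5), (0,6), (2,0), (2,1), (2,2), (2,3), (2,4), (2,5), (2,6)}, so |H| = 14.

14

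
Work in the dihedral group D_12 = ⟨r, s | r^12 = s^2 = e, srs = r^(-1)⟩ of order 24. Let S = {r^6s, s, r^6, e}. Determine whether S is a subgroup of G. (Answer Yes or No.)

Yes

|S| = 4 divides |G| = 24, consistent with Lagrange.
S contains the identity, every element's inverse is in S, and S is closed under ·: it is a subgroup.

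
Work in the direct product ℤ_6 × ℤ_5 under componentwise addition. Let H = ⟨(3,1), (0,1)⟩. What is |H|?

|⟨(3,1)⟩| = 10 and |⟨(0,1)⟩| = 5, so |H| is a multiple of lcm(10, 5) = 10 and divides |G| = 30.
Closing under the operation: H = {(0,0), (0,1), (0,2), (0,3), (0,4), (3,0), (3,1), (3,2), (3,3), (3,4)}, so |H| = 10.

10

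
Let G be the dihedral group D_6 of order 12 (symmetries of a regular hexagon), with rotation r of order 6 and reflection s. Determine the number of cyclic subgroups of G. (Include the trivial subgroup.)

10

Group the elements of G by the cyclic subgroup they generate; each cyclic subgroup of order d accounts for φ(d) elements.
Cyclic subgroups by order — order 1: 1; order 2: 7; order 3: 1; order 6: 1.
Total: 10.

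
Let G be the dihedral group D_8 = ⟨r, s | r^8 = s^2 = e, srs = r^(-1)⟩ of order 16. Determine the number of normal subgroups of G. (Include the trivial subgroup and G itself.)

G has 19 subgroups. Checking conjugation-invariance by order — order 1: 1/1 normal; order 2: 1/9 normal; order 4: 1/5 normal; order 8: 3/3 normal; order 16: 1/1 normal.
Total normal subgroups: 7.

7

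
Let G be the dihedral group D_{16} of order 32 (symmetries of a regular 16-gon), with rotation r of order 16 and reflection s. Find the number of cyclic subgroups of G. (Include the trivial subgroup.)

21

Each element a generates a cyclic subgroup ⟨a⟩; distinct elements may generate the same one (a cyclic group of order d has φ(d) generators).
Cyclic subgroups by order — order 1: 1; order 2: 17; order 4: 1; order 8: 1; order 16: 1.
Total: 21.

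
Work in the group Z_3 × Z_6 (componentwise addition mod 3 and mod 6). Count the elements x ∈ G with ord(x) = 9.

0

An element (a,b) has order lcm(ord(a), ord(b)); count pairs with lcm equal to 9.
Enumerating gives 0 such elements.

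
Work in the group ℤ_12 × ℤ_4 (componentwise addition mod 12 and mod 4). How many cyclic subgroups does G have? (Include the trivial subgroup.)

A cyclic subgroup of order d is generated by each of its φ(d) elements of order d, so the cyclic subgroups of order d number (#elements of order d)/φ(d).
Cyclic subgroups by order — order 1: 1; order 2: 3; order 3: 1; order 4: 6; order 6: 3; order 12: 6.
Total: 20.

20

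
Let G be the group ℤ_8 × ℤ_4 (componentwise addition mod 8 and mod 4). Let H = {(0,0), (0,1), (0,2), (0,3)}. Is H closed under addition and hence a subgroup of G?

|H| = 4 divides |G| = 32, consistent with Lagrange.
H contains the identity, every element's inverse is in H, and H is closed under +: it is a subgroup.
In fact H = ⟨(0,1)⟩.

Yes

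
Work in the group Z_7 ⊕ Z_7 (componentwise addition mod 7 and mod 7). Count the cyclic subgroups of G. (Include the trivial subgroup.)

9

Group the elements of G by the cyclic subgroup they generate; each cyclic subgroup of order d accounts for φ(d) elements.
Cyclic subgroups by order — order 1: 1; order 7: 8.
Total: 9.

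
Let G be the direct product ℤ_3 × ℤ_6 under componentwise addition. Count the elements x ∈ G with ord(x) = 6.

8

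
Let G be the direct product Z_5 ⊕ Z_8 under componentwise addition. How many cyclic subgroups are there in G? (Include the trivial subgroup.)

Each element a generates a cyclic subgroup ⟨a⟩; distinct elements may generate the same one (a cyclic group of order d has φ(d) generators).
Cyclic subgroups by order — order 1: 1; order 2: 1; order 4: 1; order 5: 1; order 8: 1; order 10: 1; order 20: 1; order 40: 1.
Total: 8.

8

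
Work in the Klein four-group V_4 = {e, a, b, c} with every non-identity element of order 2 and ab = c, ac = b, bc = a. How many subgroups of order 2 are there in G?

3

|G| = 4 and 2 | 4, so subgroups of order 2 are possible by Lagrange.
The subgroups of order 2 are: {e, a}; {e, b}; {e, c}.
So G has 3 subgroups of order 2.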